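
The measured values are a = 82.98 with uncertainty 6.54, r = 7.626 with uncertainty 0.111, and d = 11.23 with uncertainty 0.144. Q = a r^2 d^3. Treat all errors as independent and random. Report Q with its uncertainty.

(6.834 ± 0.632) × 10^6

Relative error in a monomial: (δQ/Q)² = Σ (nᵢ · δxᵢ/xᵢ)².
  (1·δa/a)² = (1×0.0788)² = 0.00621;  (2·δr/r)² = (2×0.0146)² = 0.000847;  (3·δd/d)² = (3×0.0128)² = 0.00148
δQ/Q = √(0.00854) = 0.0924
Q = 6.834e+06, so δQ = 0.0924 × 6.834e+06 = 6.32e+05.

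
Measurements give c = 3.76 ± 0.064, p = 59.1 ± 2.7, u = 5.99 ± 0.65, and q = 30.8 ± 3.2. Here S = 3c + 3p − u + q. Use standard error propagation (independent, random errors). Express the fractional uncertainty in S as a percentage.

Absolute uncertainties add in quadrature for a linear combination:
  (3·δc)² = 0.0369;  (3·δp)² = 65.6;  (δu)² = 0.423;  (δq)² = 10.2
δS = √(76.3) = 8.74
S = 213, so δS/S = 8.74/213 = 0.0409.

4.09%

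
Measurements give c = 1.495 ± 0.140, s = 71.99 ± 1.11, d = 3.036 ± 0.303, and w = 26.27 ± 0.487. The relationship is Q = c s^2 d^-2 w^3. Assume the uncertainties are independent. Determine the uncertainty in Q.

Since Q is a product/quotient, work with relative uncertainties:
  (1·δc/c)² = (1×0.0936)² = 0.00877;  (2·δs/s)² = (2×0.0154)² = 0.000951;  (-2·δd/d)² = (-2×0.0998)² = 0.0398;  (3·δw/w)² = (3×0.0185)² = 0.00309
δQ/Q = √(0.0527) = 0.229
Q = 1.524e+07, so δQ = 0.229 × 1.524e+07 = 3.5e+06.

3.5e+06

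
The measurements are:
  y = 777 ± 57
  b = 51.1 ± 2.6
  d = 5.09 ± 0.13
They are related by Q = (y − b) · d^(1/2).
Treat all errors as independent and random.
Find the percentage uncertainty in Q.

Let u = y − b = 726. δu = √(δy² + δb²) = √(3250 + 6.76) = 57.1, so δu/u = 0.0786.
Q is then a monomial in u, d:
δQ/Q = √((δu/u)² + (½·δd/d)²) = √(0.00618 + 0.000163) = 0.0796

7.96%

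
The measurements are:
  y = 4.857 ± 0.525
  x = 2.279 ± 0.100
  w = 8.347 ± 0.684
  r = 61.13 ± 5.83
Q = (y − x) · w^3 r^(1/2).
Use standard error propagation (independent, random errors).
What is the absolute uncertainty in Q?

Let u = y − x = 2.578. δu = √(δy² + δx²) = √(0.276 + 0.0100) = 0.534, so δu/u = 0.207.
Q is then a monomial in u, w, r:
δQ/Q = √((δu/u)² + (3·δw/w)² + (½·δr/r)²) = √(0.0430 + 0.0604 + 0.00227) = 0.325
Q = 11720, so δQ = 0.325 × 11720 = 3810.

3810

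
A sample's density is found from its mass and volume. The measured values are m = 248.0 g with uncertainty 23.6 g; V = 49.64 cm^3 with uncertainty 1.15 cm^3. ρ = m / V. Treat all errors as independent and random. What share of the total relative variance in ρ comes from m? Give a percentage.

94.4%

(δρ/ρ)² = (1·δm/m)² + (-1·δV/V)²
  m term: (1×0.0952)² = 0.00906
  V term: (-1×0.0232)² = 0.000537
Total = 0.00959. Share from m = 0.00906/0.00959 = 0.944.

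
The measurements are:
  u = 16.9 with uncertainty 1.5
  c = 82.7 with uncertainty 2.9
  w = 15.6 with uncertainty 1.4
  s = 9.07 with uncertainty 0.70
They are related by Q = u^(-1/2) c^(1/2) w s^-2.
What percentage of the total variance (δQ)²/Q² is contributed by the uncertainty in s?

69.8%

(δQ/Q)² = (−½·δu/u)² + (½·δc/c)² + (1·δw/w)² + (-2·δs/s)²
  u term: (-0.5×0.0888)² = 0.00197
  c term: (0.5×0.0351)² = 0.000307
  w term: (1×0.0897)² = 0.00805
  s term: (-2×0.0772)² = 0.0238
Total = 0.0342. Share from s = 0.0238/0.0342 = 0.698.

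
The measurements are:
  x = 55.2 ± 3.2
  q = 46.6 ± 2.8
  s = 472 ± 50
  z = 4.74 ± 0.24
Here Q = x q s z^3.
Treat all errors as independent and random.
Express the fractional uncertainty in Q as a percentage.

20.3%

Since Q is a product/quotient, work with relative uncertainties:
  (1·δx/x)² = (1×0.0580)² = 0.00336;  (1·δq/q)² = (1×0.0601)² = 0.00361;  (1·δs/s)² = (1×0.106)² = 0.0112;  (3·δz/z)² = (3×0.0506)² = 0.0231
δQ/Q = √(0.0413) = 0.203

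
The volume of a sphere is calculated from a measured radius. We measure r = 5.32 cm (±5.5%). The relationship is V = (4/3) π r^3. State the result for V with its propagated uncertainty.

V ∝ r^3, so δV/V = |3| · δr/r = 3 × 0.0550 = 0.165.
V = 631 cm^3, so δV = 0.165 × 631 = 104 cm^3.

631 ± 104 cm^3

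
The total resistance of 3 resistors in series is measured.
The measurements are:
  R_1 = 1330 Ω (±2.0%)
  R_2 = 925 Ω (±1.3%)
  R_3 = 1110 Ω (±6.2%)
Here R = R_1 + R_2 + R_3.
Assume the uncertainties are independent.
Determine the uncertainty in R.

74.8 Ω

Sums and differences: (δR)² = Σ (cᵢ δxᵢ)².
  (δR_1)² = 708;  (δR_2)² = 145;  (δR_3)² = 4740
δR = √(5590) = 74.8 Ω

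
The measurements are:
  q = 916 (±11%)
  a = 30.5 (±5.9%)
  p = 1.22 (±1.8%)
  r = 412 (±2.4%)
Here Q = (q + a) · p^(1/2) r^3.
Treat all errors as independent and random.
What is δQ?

9.42e+09

Let u = q + a = 946. δu = √(δq² + δa²) = √(10200 + 3.24) = 101, so δu/u = 0.106.
Q is then a monomial in u, p, r:
δQ/Q = √((δu/u)² + (½·δp/p)² + (3·δr/r)²) = √(0.0113 + 8.1e-05 + 0.00518) = 0.129
Q = 7.31e+10, so δQ = 0.129 × 7.31e+10 = 9.42e+09.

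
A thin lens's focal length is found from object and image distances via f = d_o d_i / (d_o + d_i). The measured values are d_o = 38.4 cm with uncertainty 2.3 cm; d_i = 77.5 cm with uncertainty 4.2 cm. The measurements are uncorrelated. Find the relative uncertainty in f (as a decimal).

∂f/∂d_o = (d_i/(d_o+d_i))² = 0.447;  ∂f/∂d_i = (d_o/(d_o+d_i))² = 0.110
δf = √((∂f/∂d_o · δd_o)² + (∂f/∂d_i · δd_i)²) = √(1.06 + 0.213) = 1.13 cm
f = 25.7 cm, so δf/f = 1.13/25.7 = 0.0439.

0.0439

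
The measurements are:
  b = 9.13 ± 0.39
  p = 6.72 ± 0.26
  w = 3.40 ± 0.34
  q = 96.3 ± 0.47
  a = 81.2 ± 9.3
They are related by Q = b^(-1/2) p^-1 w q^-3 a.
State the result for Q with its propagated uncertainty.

(1.52 ± 0.242) × 10^-5

Relative error in a monomial: (δQ/Q)² = Σ (nᵢ · δxᵢ/xᵢ)².
  (−½·δb/b)² = (-0.5×0.0427)² = 0.000456;  (-1·δp/p)² = (-1×0.0387)² = 0.00150;  (1·δw/w)² = (1×0.100)² = 0.0100;  (-3·δq/q)² = (-3×0.00488)² = 0.000214;  (1·δa/a)² = (1×0.115)² = 0.0131
δQ/Q = √(0.0253) = 0.159
Q = 1.52e-05, so δQ = 0.159 × 1.52e-05 = 2.42e-06.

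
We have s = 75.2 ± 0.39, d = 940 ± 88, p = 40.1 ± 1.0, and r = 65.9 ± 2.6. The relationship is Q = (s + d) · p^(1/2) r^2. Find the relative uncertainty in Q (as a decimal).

0.118

Let u = s + d = 1020. δu = √(δs² + δd²) = √(0.152 + 7740) = 88.0, so δu/u = 0.0867.
Q is then a monomial in u, p, r:
δQ/Q = √((δu/u)² + (½·δp/p)² + (2·δr/r)²) = √(0.00751 + 0.000155 + 0.00623) = 0.118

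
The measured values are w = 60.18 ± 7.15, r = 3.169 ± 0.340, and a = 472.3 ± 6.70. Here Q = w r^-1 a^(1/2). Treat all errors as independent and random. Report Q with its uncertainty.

412.7 ± 66.1

Each factor contributes (exponent × relative error)² to (δQ/Q)²:
  (1·δw/w)² = (1×0.119)² = 0.0141;  (-1·δr/r)² = (-1×0.107)² = 0.0115;  (½·δa/a)² = (0.5×0.0142)² = 5.03e-05
δQ/Q = √(0.0257) = 0.160
Q = 412.7, so δQ = 0.160 × 412.7 = 66.1.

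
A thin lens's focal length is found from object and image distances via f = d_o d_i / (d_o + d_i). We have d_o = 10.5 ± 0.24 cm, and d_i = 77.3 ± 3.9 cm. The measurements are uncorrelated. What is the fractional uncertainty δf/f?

∂f/∂d_o = (d_i/(d_o+d_i))² = 0.775;  ∂f/∂d_i = (d_o/(d_o+d_i))² = 0.0143
δf = √((∂f/∂d_o · δd_o)² + (∂f/∂d_i · δd_i)²) = √(0.0346 + 0.00311) = 0.194 cm
f = 9.24 cm, so δf/f = 0.194/9.24 = 0.0210.

0.0210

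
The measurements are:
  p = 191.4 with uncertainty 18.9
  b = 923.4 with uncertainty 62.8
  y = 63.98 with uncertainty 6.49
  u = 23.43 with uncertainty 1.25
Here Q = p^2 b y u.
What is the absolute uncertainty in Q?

Q is a product of powers, so relative uncertainties combine in quadrature:
  (2·δp/p)² = (2×0.0987)² = 0.0390;  (1·δb/b)² = (1×0.0680)² = 0.00463;  (1·δy/y)² = (1×0.101)² = 0.0103;  (1·δu/u)² = (1×0.0534)² = 0.00285
δQ/Q = √(0.0568) = 0.238
Q = 5.071e+10, so δQ = 0.238 × 5.071e+10 = 1.21e+10.

1.21e+10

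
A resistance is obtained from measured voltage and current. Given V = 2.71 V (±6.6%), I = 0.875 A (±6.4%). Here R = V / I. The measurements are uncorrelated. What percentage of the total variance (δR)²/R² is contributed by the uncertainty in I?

48.5%

(δR/R)² = (1·δV/V)² + (-1·δI/I)²
  V term: (1×0.0660)² = 0.00436
  I term: (-1×0.0640)² = 0.00410
Total = 0.00845. Share from I = 0.00410/0.00845 = 0.485.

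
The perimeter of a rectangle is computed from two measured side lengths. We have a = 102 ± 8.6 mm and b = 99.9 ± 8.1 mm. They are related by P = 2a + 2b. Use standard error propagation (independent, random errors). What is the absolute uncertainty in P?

23.6 mm

P is a linear combination, so absolute uncertainties add in quadrature:
  (2·δa)² = 296;  (2·δb)² = 262
δP = √(558) = 23.6 mm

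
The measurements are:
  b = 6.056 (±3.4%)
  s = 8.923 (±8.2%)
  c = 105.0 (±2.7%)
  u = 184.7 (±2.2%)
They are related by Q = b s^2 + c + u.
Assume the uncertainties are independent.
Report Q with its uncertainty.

Let p = b·s^2 = 482.2. δp/p = √((1·δb/b)² + (2·δs/s)²) = √(0.00116 + 0.0269) = 0.167, so δp = 80.8.
Q = p + c + u: δQ = √(δp² + δc² + δu²) = √(6520 + 8.04 + 16.5) = 80.9
Q = 771.9.

771.9 ± 80.9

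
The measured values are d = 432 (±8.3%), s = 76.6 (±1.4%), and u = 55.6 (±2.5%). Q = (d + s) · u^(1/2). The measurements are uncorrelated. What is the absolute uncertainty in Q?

272

Let w = d + s = 509. δw = √(δd² + δs²) = √(1290 + 1.15) = 35.9, so δw/w = 0.0705.
Q is then a monomial in w, u:
δQ/Q = √((δw/w)² + (½·δu/u)²) = √(0.00497 + 0.000156) = 0.0716
Q = 3790, so δQ = 0.0716 × 3790 = 272.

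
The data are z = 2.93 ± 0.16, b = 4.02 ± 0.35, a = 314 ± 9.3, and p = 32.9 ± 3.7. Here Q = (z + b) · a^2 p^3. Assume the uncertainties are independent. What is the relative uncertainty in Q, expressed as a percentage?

Let u = z + b = 6.95. δu = √(δz² + δb²) = √(0.0256 + 0.122) = 0.385, so δu/u = 0.0554.
Q is then a monomial in u, a, p:
δQ/Q = √((δu/u)² + (2·δa/a)² + (3·δp/p)²) = √(0.00307 + 0.00351 + 0.114) = 0.347

34.7%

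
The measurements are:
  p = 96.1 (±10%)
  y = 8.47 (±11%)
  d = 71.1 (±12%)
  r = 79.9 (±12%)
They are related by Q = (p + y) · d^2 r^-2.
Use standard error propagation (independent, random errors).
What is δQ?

29.1

Let u = p + y = 105. δu = √(δp² + δy²) = √(92.4 + 0.868) = 9.66, so δu/u = 0.0923.
Q is then a monomial in u, d, r:
δQ/Q = √((δu/u)² + (2·δd/d)² + (-2·δr/r)²) = √(0.00853 + 0.0576 + 0.0576) = 0.352
Q = 82.8, so δQ = 0.352 × 82.8 = 29.1.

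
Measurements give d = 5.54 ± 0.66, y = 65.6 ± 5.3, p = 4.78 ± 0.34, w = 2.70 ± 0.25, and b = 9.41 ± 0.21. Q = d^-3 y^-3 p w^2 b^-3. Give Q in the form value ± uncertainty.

Each factor contributes (exponent × relative error)² to (δQ/Q)²:
  (-3·δd/d)² = (-3×0.119)² = 0.128;  (-3·δy/y)² = (-3×0.0808)² = 0.0587;  (1·δp/p)² = (1×0.0711)² = 0.00506;  (2·δw/w)² = (2×0.0926)² = 0.0343;  (-3·δb/b)² = (-3×0.0223)² = 0.00448
δQ/Q = √(0.230) = 0.480
Q = 8.71e-10, so δQ = 0.480 × 8.71e-10 = 4.18e-10.

(8.71 ± 4.18) × 10^-10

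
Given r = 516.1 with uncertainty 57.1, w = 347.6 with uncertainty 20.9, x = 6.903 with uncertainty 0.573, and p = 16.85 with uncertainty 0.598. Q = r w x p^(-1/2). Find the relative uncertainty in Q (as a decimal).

Each factor contributes (exponent × relative error)² to (δQ/Q)²:
  (1·δr/r)² = (1×0.111)² = 0.0122;  (1·δw/w)² = (1×0.0601)² = 0.00362;  (1·δx/x)² = (1×0.0830)² = 0.00689;  (−½·δp/p)² = (-0.5×0.0355)² = 0.000315
δQ/Q = √(0.0231) = 0.152

0.152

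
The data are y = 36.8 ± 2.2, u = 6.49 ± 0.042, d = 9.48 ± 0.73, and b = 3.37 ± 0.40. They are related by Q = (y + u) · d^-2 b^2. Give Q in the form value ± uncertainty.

Let w = y + u = 43.3. δw = √(δy² + δu²) = √(4.84 + 0.00176) = 2.20, so δw/w = 0.0508.
Q is then a monomial in w, d, b:
δQ/Q = √((δw/w)² + (-2·δd/d)² + (2·δb/b)²) = √(0.00258 + 0.0237 + 0.0564) = 0.287
Q = 5.47, so δQ = 0.287 × 5.47 = 1.57.

5.47 ± 1.57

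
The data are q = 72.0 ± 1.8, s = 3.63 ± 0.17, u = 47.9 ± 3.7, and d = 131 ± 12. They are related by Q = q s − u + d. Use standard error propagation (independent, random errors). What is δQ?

Let p = q·s = 261. δp/p = √((1·δq/q)² + (1·δs/s)²) = √(0.000625 + 0.00219) = 0.0531, so δp = 13.9.
Q = p − u + d: δQ = √(δp² + δu² + δd²) = √(193 + 13.7 + 144) = 18.7

18.7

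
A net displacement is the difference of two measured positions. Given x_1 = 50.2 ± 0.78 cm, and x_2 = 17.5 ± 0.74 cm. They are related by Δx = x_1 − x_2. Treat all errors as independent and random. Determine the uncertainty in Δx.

1.08 cm

Absolute uncertainties add in quadrature for a linear combination:
  (δx_1)² = 0.608;  (δx_2)² = 0.548
δΔx = √(1.16) = 1.08 cm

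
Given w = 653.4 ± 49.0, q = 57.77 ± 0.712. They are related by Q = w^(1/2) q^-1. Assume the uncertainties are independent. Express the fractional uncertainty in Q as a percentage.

For a monomial Q ∝ w^(1/2), q^-1, fractional errors add in quadrature:
  (½·δw/w)² = (0.5×0.0750)² = 0.00141;  (-1·δq/q)² = (-1×0.0123)² = 0.000152
δQ/Q = √(0.00156) = 0.0395

3.95%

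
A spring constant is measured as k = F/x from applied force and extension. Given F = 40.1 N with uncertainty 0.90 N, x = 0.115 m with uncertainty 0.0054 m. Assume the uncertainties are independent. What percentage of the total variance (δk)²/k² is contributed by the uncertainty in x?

81.4%

(δk/k)² = (1·δF/F)² + (-1·δx/x)²
  F term: (1×0.0224)² = 0.000504
  x term: (-1×0.0470)² = 0.00220
Total = 0.00271. Share from x = 0.00220/0.00271 = 0.814.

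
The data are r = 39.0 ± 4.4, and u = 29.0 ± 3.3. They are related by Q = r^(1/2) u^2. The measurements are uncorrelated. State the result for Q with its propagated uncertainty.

5250 ± 1230

Products/powers → add relative errors in quadrature, weighted by exponent:
  (½·δr/r)² = (0.5×0.113)² = 0.00318;  (2·δu/u)² = (2×0.114)² = 0.0518
δQ/Q = √(0.0550) = 0.234
Q = 5250, so δQ = 0.234 × 5250 = 1230.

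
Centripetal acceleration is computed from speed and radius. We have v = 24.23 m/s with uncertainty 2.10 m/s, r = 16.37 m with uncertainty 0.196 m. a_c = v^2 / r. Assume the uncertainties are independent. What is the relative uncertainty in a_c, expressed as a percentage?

17.4%

a_c is a product of powers, so relative uncertainties combine in quadrature:
  (2·δv/v)² = (2×0.0867)² = 0.0300;  (-1·δr/r)² = (-1×0.0120)² = 0.000143
δa_c/a_c = √(0.0302) = 0.174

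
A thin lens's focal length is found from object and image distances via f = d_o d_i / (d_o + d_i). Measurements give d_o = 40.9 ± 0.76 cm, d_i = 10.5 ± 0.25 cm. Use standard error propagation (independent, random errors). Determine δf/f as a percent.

∂f/∂d_o = (d_i/(d_o+d_i))² = 0.0417;  ∂f/∂d_i = (d_o/(d_o+d_i))² = 0.633
δf = √((∂f/∂d_o · δd_o)² + (∂f/∂d_i · δd_i)²) = √(0.00101 + 0.0251) = 0.161 cm
f = 8.36 cm, so δf/f = 0.161/8.36 = 0.0193.

1.93%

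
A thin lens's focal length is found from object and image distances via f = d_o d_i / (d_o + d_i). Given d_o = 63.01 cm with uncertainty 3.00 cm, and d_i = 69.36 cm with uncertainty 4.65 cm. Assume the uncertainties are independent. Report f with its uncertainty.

∂f/∂d_o = (d_i/(d_o+d_i))² = 0.275;  ∂f/∂d_i = (d_o/(d_o+d_i))² = 0.227
δf = √((∂f/∂d_o · δd_o)² + (∂f/∂d_i · δd_i)²) = √(0.678 + 1.11) = 1.34 cm
f = 33.02 cm.

33.02 ± 1.34 cm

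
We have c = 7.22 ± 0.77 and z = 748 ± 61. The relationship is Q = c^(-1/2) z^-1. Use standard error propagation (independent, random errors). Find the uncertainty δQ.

Relative error in a monomial: (δQ/Q)² = Σ (nᵢ · δxᵢ/xᵢ)².
  (−½·δc/c)² = (-0.5×0.107)² = 0.00284;  (-1·δz/z)² = (-1×0.0816)² = 0.00665
δQ/Q = √(0.00949) = 0.0974
Q = 0.000498, so δQ = 0.0974 × 0.000498 = 4.85e-05.

4.85e-05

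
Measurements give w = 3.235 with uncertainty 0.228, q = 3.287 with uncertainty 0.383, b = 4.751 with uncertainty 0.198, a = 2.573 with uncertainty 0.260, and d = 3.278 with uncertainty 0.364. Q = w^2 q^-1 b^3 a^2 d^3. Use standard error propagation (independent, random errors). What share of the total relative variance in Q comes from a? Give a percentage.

(δQ/Q)² = (2·δw/w)² + (-1·δq/q)² + (3·δb/b)² + (2·δa/a)² + (3·δd/d)²
  w term: (2×0.0705)² = 0.0199
  q term: (-1×0.117)² = 0.0136
  b term: (3×0.0417)² = 0.0156
  a term: (2×0.101)² = 0.0408
  d term: (3×0.111)² = 0.111
Total = 0.201. Share from a = 0.0408/0.201 = 0.203.

20.3%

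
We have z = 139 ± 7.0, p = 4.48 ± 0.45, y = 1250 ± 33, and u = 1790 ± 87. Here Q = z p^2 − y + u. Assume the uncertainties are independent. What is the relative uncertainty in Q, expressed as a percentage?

17.6%

Let w = z·p^2 = 2790. δw/w = √((1·δz/z)² + (2·δp/p)²) = √(0.00254 + 0.0404) = 0.207, so δw = 578.
Q = w − y + u: δQ = √(δw² + δy² + δu²) = √(3.34e+05 + 1090 + 7570) = 585
Q = 3330, so δQ/Q = 585/3330 = 0.176.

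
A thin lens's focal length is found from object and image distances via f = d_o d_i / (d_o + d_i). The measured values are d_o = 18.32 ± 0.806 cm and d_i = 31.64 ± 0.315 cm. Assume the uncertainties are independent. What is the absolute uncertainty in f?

∂f/∂d_o = (d_i/(d_o+d_i))² = 0.401;  ∂f/∂d_i = (d_o/(d_o+d_i))² = 0.134
δf = √((∂f/∂d_o · δd_o)² + (∂f/∂d_i · δd_i)²) = √(0.105 + 0.00179) = 0.326 cm

0.326 cm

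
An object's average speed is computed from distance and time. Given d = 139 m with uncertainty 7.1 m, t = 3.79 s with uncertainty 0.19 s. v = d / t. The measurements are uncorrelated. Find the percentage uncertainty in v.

7.16%

Relative error in a monomial: (δv/v)² = Σ (nᵢ · δxᵢ/xᵢ)².
  (1·δd/d)² = (1×0.0511)² = 0.00261;  (-1·δt/t)² = (-1×0.0501)² = 0.00251
δv/v = √(0.00512) = 0.0716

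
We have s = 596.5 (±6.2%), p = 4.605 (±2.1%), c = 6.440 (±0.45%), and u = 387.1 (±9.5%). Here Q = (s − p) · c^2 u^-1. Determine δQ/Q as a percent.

11.4%

Let w = s − p = 591.9. δw = √(δs² + δp²) = √(1370 + 0.00935) = 37.0, so δw/w = 0.0625.
Q is then a monomial in w, c, u:
δQ/Q = √((δw/w)² + (2·δc/c)² + (-1·δu/u)²) = √(0.00390 + 8.1e-05 + 0.00903) = 0.114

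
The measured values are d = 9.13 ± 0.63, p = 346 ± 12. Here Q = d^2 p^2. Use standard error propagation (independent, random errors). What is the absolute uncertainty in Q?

For a monomial Q ∝ d^2, p^2, fractional errors add in quadrature:
  (2·δd/d)² = (2×0.0690)² = 0.0190;  (2·δp/p)² = (2×0.0347)² = 0.00481
δQ/Q = √(0.0239) = 0.154
Q = 9.98e+06, so δQ = 0.154 × 9.98e+06 = 1.54e+06.

1.54e+06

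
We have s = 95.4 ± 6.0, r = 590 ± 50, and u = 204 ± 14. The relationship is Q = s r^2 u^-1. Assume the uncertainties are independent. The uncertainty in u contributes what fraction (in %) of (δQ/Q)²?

12.6%

(δQ/Q)² = (1·δs/s)² + (2·δr/r)² + (-1·δu/u)²
  s term: (1×0.0629)² = 0.00396
  r term: (2×0.0847)² = 0.0287
  u term: (-1×0.0686)² = 0.00471
Total = 0.0374. Share from u = 0.00471/0.0374 = 0.126.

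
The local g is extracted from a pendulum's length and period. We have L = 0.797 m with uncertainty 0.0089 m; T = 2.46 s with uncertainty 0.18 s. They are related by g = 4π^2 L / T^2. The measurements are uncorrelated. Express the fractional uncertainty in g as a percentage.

14.7%

g is a product of powers, so relative uncertainties combine in quadrature:
  (1·δL/L)² = (1×0.0112)² = 0.000125;  (-2·δT/T)² = (-2×0.0732)² = 0.0214
δg/g = √(0.0215) = 0.147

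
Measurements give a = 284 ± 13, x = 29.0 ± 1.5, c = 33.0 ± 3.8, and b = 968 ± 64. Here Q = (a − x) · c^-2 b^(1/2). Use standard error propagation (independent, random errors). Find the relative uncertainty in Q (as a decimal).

Let u = a − x = 255. δu = √(δa² + δx²) = √(169 + 2.25) = 13.1, so δu/u = 0.0513.
Q is then a monomial in u, c, b:
δQ/Q = √((δu/u)² + (-2·δc/c)² + (½·δb/b)²) = √(0.00263 + 0.0530 + 0.00109) = 0.238

0.238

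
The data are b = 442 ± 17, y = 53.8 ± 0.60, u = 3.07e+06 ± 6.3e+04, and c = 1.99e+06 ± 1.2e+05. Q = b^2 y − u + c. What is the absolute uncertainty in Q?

8.28e+05

Let p = b^2·y = 1.05e+07. δp/p = √((2·δb/b)² + (1·δy/y)²) = √(0.00592 + 0.000124) = 0.0777, so δp = 8.17e+05.
Q = p − u + c: δQ = √(δp² + δu² + δc²) = √(6.67e+11 + 3.97e+09 + 1.44e+10) = 8.28e+05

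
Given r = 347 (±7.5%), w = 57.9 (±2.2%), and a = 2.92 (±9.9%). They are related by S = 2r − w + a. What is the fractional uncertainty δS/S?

0.0815

S is a linear combination, so absolute uncertainties add in quadrature:
  (2·δr)² = 2710;  (δw)² = 1.62;  (δa)² = 0.0836
δS = √(2710) = 52.1
S = 639, so δS/S = 52.1/639 = 0.0815.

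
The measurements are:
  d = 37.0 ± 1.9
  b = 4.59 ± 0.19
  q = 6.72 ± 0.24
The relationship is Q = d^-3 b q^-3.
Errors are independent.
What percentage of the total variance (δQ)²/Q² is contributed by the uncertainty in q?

(δQ/Q)² = (-3·δd/d)² + (1·δb/b)² + (-3·δq/q)²
  d term: (-3×0.0514)² = 0.0237
  b term: (1×0.0414)² = 0.00171
  q term: (-3×0.0357)² = 0.0115
Total = 0.0369. Share from q = 0.0115/0.0369 = 0.311.

31.1%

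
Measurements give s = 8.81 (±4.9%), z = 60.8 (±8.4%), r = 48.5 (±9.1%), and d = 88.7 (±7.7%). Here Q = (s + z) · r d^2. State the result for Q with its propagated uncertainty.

(2.66 ± 0.514) × 10^7

Let u = s + z = 69.6. δu = √(δs² + δz²) = √(0.186 + 26.1) = 5.13, so δu/u = 0.0736.
Q is then a monomial in u, r, d:
δQ/Q = √((δu/u)² + (1·δr/r)² + (2·δd/d)²) = √(0.00542 + 0.00828 + 0.0237) = 0.193
Q = 2.66e+07, so δQ = 0.193 × 2.66e+07 = 5.14e+06.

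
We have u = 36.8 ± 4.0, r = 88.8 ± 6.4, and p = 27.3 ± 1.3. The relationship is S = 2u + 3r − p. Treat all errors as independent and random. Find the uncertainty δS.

S is a linear combination, so absolute uncertainties add in quadrature:
  (2·δu)² = 64.0;  (3·δr)² = 369;  (δp)² = 1.69
δS = √(434) = 20.8

20.8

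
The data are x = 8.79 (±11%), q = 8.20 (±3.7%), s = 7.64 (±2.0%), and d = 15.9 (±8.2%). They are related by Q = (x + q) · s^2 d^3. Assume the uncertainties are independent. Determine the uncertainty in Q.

1.02e+06

Let u = x + q = 17.0. δu = √(δx² + δq²) = √(0.935 + 0.0921) = 1.01, so δu/u = 0.0596.
Q is then a monomial in u, s, d:
δQ/Q = √((δu/u)² + (2·δs/s)² + (3·δd/d)²) = √(0.00356 + 0.00160 + 0.0605) = 0.256
Q = 3.99e+06, so δQ = 0.256 × 3.99e+06 = 1.02e+06.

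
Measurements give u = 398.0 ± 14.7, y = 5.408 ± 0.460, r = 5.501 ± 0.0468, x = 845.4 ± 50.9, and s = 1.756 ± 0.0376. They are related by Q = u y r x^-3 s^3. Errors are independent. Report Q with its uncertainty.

For a monomial Q ∝ u, y, r, x^-3, s^3, fractional errors add in quadrature:
  (1·δu/u)² = (1×0.0369)² = 0.00136;  (1·δy/y)² = (1×0.0851)² = 0.00724;  (1·δr/r)² = (1×0.00851)² = 7.24e-05;  (-3·δx/x)² = (-3×0.0602)² = 0.0326;  (3·δs/s)² = (3×0.0214)² = 0.00413
δQ/Q = √(0.0454) = 0.213
Q = 0.0001061, so δQ = 0.213 × 0.0001061 = 2.26e-05.

(1.061 ± 0.226) × 10^-4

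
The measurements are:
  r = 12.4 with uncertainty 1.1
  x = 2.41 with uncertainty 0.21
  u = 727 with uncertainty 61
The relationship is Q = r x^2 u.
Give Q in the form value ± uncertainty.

Relative error in a monomial: (δQ/Q)² = Σ (nᵢ · δxᵢ/xᵢ)².
  (1·δr/r)² = (1×0.0887)² = 0.00787;  (2·δx/x)² = (2×0.0871)² = 0.0304;  (1·δu/u)² = (1×0.0839)² = 0.00704
δQ/Q = √(0.0453) = 0.213
Q = 52400, so δQ = 0.213 × 52400 = 11100.

52400 ± 11100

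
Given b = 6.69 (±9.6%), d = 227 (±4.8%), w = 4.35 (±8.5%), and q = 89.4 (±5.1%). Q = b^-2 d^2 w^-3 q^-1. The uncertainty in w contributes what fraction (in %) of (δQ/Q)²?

57.2%

(δQ/Q)² = (-2·δb/b)² + (2·δd/d)² + (-3·δw/w)² + (-1·δq/q)²
  b term: (-2×0.0960)² = 0.0369
  d term: (2×0.0480)² = 0.00922
  w term: (-3×0.0850)² = 0.0650
  q term: (-1×0.0510)² = 0.00260
Total = 0.114. Share from w = 0.0650/0.114 = 0.572.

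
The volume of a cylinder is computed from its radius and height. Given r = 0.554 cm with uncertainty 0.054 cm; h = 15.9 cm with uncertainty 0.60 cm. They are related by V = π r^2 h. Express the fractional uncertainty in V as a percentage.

Relative error in a monomial: (δV/V)² = Σ (nᵢ · δxᵢ/xᵢ)².
  (2·δr/r)² = (2×0.0975)² = 0.0380;  (1·δh/h)² = (1×0.0377)² = 0.00142
δV/V = √(0.0394) = 0.199

19.9%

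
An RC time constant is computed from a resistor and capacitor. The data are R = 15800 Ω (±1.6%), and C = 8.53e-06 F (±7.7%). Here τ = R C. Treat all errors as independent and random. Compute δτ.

Since τ is a product/quotient, work with relative uncertainties:
  (1·δR/R)² = (1×0.0160)² = 0.000256;  (1·δC/C)² = (1×0.0770)² = 0.00593
δτ/τ = √(0.00619) = 0.0786
τ = 0.135 s, so δτ = 0.0786 × 0.135 = 0.0106 s.

0.0106 s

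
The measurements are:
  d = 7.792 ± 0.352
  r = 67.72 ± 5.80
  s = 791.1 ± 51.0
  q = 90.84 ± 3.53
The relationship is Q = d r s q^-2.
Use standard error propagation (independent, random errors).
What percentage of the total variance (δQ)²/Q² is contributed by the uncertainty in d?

10.4%

(δQ/Q)² = (1·δd/d)² + (1·δr/r)² + (1·δs/s)² + (-2·δq/q)²
  d term: (1×0.0452)² = 0.00204
  r term: (1×0.0856)² = 0.00734
  s term: (1×0.0645)² = 0.00416
  q term: (-2×0.0389)² = 0.00604
Total = 0.0196. Share from d = 0.00204/0.0196 = 0.104.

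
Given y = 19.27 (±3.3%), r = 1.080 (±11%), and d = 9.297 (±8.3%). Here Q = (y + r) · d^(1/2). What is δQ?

3.24

Let u = y + r = 20.35. δu = √(δy² + δr²) = √(0.404 + 0.0141) = 0.647, so δu/u = 0.0318.
Q is then a monomial in u, d:
δQ/Q = √((δu/u)² + (½·δd/d)²) = √(0.00101 + 0.00172) = 0.0523
Q = 62.05, so δQ = 0.0523 × 62.05 = 3.24.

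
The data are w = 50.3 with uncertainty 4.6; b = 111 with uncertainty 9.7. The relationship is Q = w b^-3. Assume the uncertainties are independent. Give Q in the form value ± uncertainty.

(3.68 ± 1.02) × 10^-5

Relative error in a monomial: (δQ/Q)² = Σ (nᵢ · δxᵢ/xᵢ)².
  (1·δw/w)² = (1×0.0915)² = 0.00836;  (-3·δb/b)² = (-3×0.0874)² = 0.0687
δQ/Q = √(0.0771) = 0.278
Q = 3.68e-05, so δQ = 0.278 × 3.68e-05 = 1.02e-05.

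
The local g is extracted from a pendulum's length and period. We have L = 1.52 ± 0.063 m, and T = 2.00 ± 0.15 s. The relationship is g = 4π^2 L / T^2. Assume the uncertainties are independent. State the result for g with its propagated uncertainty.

15.0 ± 2.33 m/s^2

Relative error in a monomial: (δg/g)² = Σ (nᵢ · δxᵢ/xᵢ)².
  (1·δL/L)² = (1×0.0414)² = 0.00172;  (-2·δT/T)² = (-2×0.0750)² = 0.0225
δg/g = √(0.0242) = 0.156
g = 15.0 m/s^2, so δg = 0.156 × 15.0 = 2.33 m/s^2.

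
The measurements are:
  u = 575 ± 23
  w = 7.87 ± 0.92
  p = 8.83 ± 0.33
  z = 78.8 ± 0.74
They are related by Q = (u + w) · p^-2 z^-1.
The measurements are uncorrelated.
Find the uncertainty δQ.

0.00807

Let h = u + w = 583. δh = √(δu² + δw²) = √(529 + 0.846) = 23.0, so δh/h = 0.0395.
Q is then a monomial in h, p, z:
δQ/Q = √((δh/h)² + (-2·δp/p)² + (-1·δz/z)²) = √(0.00156 + 0.00559 + 8.82e-05) = 0.0851
Q = 0.0949, so δQ = 0.0851 × 0.0949 = 0.00807.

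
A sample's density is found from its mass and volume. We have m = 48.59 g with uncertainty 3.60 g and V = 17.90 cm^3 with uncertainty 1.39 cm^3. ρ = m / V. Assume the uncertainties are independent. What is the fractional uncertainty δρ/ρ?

Each factor contributes (exponent × relative error)² to (δρ/ρ)²:
  (1·δm/m)² = (1×0.0741)² = 0.00549;  (-1·δV/V)² = (-1×0.0777)² = 0.00603
δρ/ρ = √(0.0115) = 0.107

0.107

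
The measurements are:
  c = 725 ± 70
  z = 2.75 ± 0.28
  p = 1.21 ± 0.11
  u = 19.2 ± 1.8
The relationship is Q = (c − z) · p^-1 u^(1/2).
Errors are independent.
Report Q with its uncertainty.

2620 ± 369

Let w = c − z = 722. δw = √(δc² + δz²) = √(4900 + 0.0784) = 70.0, so δw/w = 0.0969.
Q is then a monomial in w, p, u:
δQ/Q = √((δw/w)² + (-1·δp/p)² + (½·δu/u)²) = √(0.00939 + 0.00826 + 0.00220) = 0.141
Q = 2620, so δQ = 0.141 × 2620 = 369.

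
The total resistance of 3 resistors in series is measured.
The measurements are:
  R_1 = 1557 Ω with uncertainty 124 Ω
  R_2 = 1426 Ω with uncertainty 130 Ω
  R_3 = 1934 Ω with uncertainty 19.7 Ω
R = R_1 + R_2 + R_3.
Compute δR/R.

0.0368

For a sum/difference, combine absolute errors in quadrature:
  (δR_1)² = 15400;  (δR_2)² = 16900;  (δR_3)² = 388
δR = √(32700) = 181 Ω
R = 4917 Ω, so δR/R = 181/4917 = 0.0368.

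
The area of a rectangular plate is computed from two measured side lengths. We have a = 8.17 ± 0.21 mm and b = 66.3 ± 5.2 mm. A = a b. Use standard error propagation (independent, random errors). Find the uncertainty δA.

44.7 mm^2

Relative error in a monomial: (δA/A)² = Σ (nᵢ · δxᵢ/xᵢ)².
  (1·δa/a)² = (1×0.0257)² = 0.000661;  (1·δb/b)² = (1×0.0784)² = 0.00615
δA/A = √(0.00681) = 0.0825
A = 542 mm^2, so δA = 0.0825 × 542 = 44.7 mm^2.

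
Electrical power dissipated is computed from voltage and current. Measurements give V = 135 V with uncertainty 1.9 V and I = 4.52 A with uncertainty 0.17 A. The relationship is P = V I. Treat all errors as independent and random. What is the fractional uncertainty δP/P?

Since P is a product/quotient, work with relative uncertainties:
  (1·δV/V)² = (1×0.0141)² = 0.000198;  (1·δI/I)² = (1×0.0376)² = 0.00141
δP/P = √(0.00161) = 0.0402

0.0402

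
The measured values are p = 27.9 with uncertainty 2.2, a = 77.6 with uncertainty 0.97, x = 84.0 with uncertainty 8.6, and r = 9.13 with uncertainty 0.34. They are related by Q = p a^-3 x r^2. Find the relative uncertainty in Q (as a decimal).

0.154

For a monomial Q ∝ p, a^-3, x, r^2, fractional errors add in quadrature:
  (1·δp/p)² = (1×0.0789)² = 0.00622;  (-3·δa/a)² = (-3×0.0125)² = 0.00141;  (1·δx/x)² = (1×0.102)² = 0.0105;  (2·δr/r)² = (2×0.0372)² = 0.00555
δQ/Q = √(0.0237) = 0.154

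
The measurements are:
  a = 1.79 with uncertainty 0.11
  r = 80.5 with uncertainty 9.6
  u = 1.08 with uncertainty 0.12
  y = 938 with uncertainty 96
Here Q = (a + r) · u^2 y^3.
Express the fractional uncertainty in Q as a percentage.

39.7%

Let w = a + r = 82.3. δw = √(δa² + δr²) = √(0.0121 + 92.2) = 9.60, so δw/w = 0.117.
Q is then a monomial in w, u, y:
δQ/Q = √((δw/w)² + (2·δu/u)² + (3·δy/y)²) = √(0.0136 + 0.0494 + 0.0943) = 0.397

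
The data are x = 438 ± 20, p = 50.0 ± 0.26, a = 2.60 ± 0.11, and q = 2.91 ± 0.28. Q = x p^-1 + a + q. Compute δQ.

Let w = x·p^-1 = 8.76. δw/w = √((1·δx/x)² + (-1·δp/p)²) = √(0.00209 + 2.7e-05) = 0.0460, so δw = 0.403.
Q = w + a + q: δQ = √(δw² + δa² + δq²) = √(0.162 + 0.0121 + 0.0784) = 0.503

0.503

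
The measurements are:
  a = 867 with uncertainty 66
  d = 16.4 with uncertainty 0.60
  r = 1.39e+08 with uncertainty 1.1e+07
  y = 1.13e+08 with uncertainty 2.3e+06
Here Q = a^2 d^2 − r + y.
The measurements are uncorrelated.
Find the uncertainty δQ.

Let p = a^2·d^2 = 2.02e+08. δp/p = √((2·δa/a)² + (2·δd/d)²) = √(0.0232 + 0.00535) = 0.169, so δp = 3.42e+07.
Q = p − r + y: δQ = √(δp² + δr² + δy²) = √(1.17e+15 + 1.21e+14 + 5.29e+12) = 3.6e+07

3.6e+07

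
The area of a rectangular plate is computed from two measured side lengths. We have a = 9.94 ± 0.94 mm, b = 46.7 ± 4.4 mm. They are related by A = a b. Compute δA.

For a monomial A ∝ a, b, fractional errors add in quadrature:
  (1·δa/a)² = (1×0.0946)² = 0.00894;  (1·δb/b)² = (1×0.0942)² = 0.00888
δA/A = √(0.0178) = 0.133
A = 464 mm^2, so δA = 0.133 × 464 = 62.0 mm^2.

62.0 mm^2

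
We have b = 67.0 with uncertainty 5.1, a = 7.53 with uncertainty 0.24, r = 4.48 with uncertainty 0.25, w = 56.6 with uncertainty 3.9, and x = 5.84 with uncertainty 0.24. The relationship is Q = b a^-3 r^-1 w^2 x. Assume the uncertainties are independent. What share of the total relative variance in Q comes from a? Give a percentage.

(δQ/Q)² = (1·δb/b)² + (-3·δa/a)² + (-1·δr/r)² + (2·δw/w)² + (1·δx/x)²
  b term: (1×0.0761)² = 0.00579
  a term: (-3×0.0319)² = 0.00914
  r term: (-1×0.0558)² = 0.00311
  w term: (2×0.0689)² = 0.0190
  x term: (1×0.0411)² = 0.00169
Total = 0.0387. Share from a = 0.00914/0.0387 = 0.236.

23.6%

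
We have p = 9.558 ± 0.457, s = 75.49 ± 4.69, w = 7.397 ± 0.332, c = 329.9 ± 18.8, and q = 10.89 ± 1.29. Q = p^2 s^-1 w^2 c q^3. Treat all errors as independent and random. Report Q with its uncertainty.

(2.821 ± 1.09) × 10^7

Since Q is a product/quotient, work with relative uncertainties:
  (2·δp/p)² = (2×0.0478)² = 0.00914;  (-1·δs/s)² = (-1×0.0621)² = 0.00386;  (2·δw/w)² = (2×0.0449)² = 0.00806;  (1·δc/c)² = (1×0.0570)² = 0.00325;  (3·δq/q)² = (3×0.118)² = 0.126
δQ/Q = √(0.151) = 0.388
Q = 2.821e+07, so δQ = 0.388 × 2.821e+07 = 1.09e+07.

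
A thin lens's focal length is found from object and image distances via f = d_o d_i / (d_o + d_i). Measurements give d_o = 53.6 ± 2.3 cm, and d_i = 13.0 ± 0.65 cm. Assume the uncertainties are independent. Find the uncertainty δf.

∂f/∂d_o = (d_i/(d_o+d_i))² = 0.0381;  ∂f/∂d_i = (d_o/(d_o+d_i))² = 0.648
δf = √((∂f/∂d_o · δd_o)² + (∂f/∂d_i · δd_i)²) = √(0.00768 + 0.177) = 0.430 cm

0.430 cm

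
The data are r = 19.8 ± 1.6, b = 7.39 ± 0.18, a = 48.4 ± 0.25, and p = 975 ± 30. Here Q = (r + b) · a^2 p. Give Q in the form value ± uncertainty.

(6.21 ± 0.419) × 10^7

Let u = r + b = 27.2. δu = √(δr² + δb²) = √(2.56 + 0.0324) = 1.61, so δu/u = 0.0592.
Q is then a monomial in u, a, p:
δQ/Q = √((δu/u)² + (2·δa/a)² + (1·δp/p)²) = √(0.00351 + 0.000107 + 0.000947) = 0.0675
Q = 6.21e+07, so δQ = 0.0675 × 6.21e+07 = 4.19e+06.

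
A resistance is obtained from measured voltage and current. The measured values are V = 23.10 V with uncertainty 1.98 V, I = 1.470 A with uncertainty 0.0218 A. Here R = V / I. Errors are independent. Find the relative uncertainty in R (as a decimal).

0.0870

Products/powers → add relative errors in quadrature, weighted by exponent:
  (1·δV/V)² = (1×0.0857)² = 0.00735;  (-1·δI/I)² = (-1×0.0148)² = 0.000220
δR/R = √(0.00757) = 0.0870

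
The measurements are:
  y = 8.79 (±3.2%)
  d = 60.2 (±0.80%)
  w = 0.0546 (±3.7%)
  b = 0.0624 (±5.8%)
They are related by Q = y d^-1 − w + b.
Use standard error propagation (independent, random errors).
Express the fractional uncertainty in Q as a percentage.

Let p = y·d^-1 = 0.146. δp/p = √((1·δy/y)² + (-1·δd/d)²) = √(0.00102 + 6.4e-05) = 0.0330, so δp = 0.00482.
Q = p − w + b: δQ = √(δp² + δw² + δb²) = √(2.32e-05 + 4.08e-06 + 1.31e-05) = 0.00635
Q = 0.154, so δQ/Q = 0.00635/0.154 = 0.0413.

4.13%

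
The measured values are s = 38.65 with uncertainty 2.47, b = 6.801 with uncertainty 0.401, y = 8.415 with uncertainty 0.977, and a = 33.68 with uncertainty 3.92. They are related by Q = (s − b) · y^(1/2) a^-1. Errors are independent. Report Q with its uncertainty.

Let u = s − b = 31.85. δu = √(δs² + δb²) = √(6.10 + 0.161) = 2.50, so δu/u = 0.0786.
Q is then a monomial in u, y, a:
δQ/Q = √((δu/u)² + (½·δy/y)² + (-1·δa/a)²) = √(0.00617 + 0.00337 + 0.0135) = 0.152
Q = 2.743, so δQ = 0.152 × 2.743 = 0.417.

2.743 ± 0.417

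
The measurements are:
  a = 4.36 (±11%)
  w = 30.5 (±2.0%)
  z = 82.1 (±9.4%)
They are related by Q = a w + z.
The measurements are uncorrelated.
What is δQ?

16.8

Let p = a·w = 133. δp/p = √((1·δa/a)² + (1·δw/w)²) = √(0.0121 + 0.000400) = 0.112, so δp = 14.9.
Q = p + z: δQ = √(δp² + δz²) = √(221 + 59.6) = 16.8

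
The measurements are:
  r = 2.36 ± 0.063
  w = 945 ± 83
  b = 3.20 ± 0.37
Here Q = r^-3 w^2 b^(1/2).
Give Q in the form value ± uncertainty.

Since Q is a product/quotient, work with relative uncertainties:
  (-3·δr/r)² = (-3×0.0267)² = 0.00641;  (2·δw/w)² = (2×0.0878)² = 0.0309;  (½·δb/b)² = (0.5×0.116)² = 0.00334
δQ/Q = √(0.0406) = 0.202
Q = 1.22e+05, so δQ = 0.202 × 1.22e+05 = 24500.

(1.22 ± 0.245) × 10^5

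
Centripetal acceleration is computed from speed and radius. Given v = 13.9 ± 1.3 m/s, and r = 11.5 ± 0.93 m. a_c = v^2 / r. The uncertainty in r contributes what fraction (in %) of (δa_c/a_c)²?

15.7%

(δa_c/a_c)² = (2·δv/v)² + (-1·δr/r)²
  v term: (2×0.0935)² = 0.0350
  r term: (-1×0.0809)² = 0.00654
Total = 0.0415. Share from r = 0.00654/0.0415 = 0.157.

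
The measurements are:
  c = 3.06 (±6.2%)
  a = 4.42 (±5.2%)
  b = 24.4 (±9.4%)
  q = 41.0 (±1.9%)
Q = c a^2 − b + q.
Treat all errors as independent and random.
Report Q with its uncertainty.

Let p = c·a^2 = 59.8. δp/p = √((1·δc/c)² + (2·δa/a)²) = √(0.00384 + 0.0108) = 0.121, so δp = 7.24.
Q = p − b + q: δQ = √(δp² + δb² + δq²) = √(52.4 + 5.26 + 0.607) = 7.63
Q = 76.4.

76.4 ± 7.63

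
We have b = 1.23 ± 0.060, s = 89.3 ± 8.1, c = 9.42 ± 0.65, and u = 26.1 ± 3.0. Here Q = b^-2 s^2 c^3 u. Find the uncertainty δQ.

Each factor contributes (exponent × relative error)² to (δQ/Q)²:
  (-2·δb/b)² = (-2×0.0488)² = 0.00952;  (2·δs/s)² = (2×0.0907)² = 0.0329;  (3·δc/c)² = (3×0.0690)² = 0.0429;  (1·δu/u)² = (1×0.115)² = 0.0132
δQ/Q = √(0.0985) = 0.314
Q = 1.15e+08, so δQ = 0.314 × 1.15e+08 = 3.61e+07.

3.61e+07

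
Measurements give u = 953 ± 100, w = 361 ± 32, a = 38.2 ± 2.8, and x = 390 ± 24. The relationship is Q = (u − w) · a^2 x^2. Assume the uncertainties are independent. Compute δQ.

Let h = u − w = 592. δh = √(δu² + δw²) = √(10000 + 1020) = 105, so δh/h = 0.177.
Q is then a monomial in h, a, x:
δQ/Q = √((δh/h)² + (2·δa/a)² + (2·δx/x)²) = √(0.0315 + 0.0215 + 0.0151) = 0.261
Q = 1.31e+11, so δQ = 0.261 × 1.31e+11 = 3.43e+10.

3.43e+10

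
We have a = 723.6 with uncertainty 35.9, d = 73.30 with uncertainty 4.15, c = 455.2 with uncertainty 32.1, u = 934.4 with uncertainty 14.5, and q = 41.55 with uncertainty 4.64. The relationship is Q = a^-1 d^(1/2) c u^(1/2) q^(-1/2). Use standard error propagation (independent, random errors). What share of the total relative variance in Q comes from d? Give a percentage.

(δQ/Q)² = (-1·δa/a)² + (½·δd/d)² + (1·δc/c)² + (½·δu/u)² + (−½·δq/q)²
  a term: (-1×0.0496)² = 0.00246
  d term: (0.5×0.0566)² = 0.000801
  c term: (1×0.0705)² = 0.00497
  u term: (0.5×0.0155)² = 6.02e-05
  q term: (-0.5×0.112)² = 0.00312
Total = 0.0114. Share from d = 0.000801/0.0114 = 0.0702.

7.02%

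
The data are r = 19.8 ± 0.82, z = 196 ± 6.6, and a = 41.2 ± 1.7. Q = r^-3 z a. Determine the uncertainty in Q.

0.141

Products/powers → add relative errors in quadrature, weighted by exponent:
  (-3·δr/r)² = (-3×0.0414)² = 0.0154;  (1·δz/z)² = (1×0.0337)² = 0.00113;  (1·δa/a)² = (1×0.0413)² = 0.00170
δQ/Q = √(0.0183) = 0.135
Q = 1.04, so δQ = 0.135 × 1.04 = 0.141.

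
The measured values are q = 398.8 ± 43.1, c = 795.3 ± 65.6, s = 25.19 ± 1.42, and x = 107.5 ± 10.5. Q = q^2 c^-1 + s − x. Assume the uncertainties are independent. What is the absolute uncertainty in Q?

47.5

Let p = q^2·c^-1 = 200.0. δp/p = √((2·δq/q)² + (-1·δc/c)²) = √(0.0467 + 0.00680) = 0.231, so δp = 46.3.
Q = p + s − x: δQ = √(δp² + δs² + δx²) = √(2140 + 2.02 + 110) = 47.5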